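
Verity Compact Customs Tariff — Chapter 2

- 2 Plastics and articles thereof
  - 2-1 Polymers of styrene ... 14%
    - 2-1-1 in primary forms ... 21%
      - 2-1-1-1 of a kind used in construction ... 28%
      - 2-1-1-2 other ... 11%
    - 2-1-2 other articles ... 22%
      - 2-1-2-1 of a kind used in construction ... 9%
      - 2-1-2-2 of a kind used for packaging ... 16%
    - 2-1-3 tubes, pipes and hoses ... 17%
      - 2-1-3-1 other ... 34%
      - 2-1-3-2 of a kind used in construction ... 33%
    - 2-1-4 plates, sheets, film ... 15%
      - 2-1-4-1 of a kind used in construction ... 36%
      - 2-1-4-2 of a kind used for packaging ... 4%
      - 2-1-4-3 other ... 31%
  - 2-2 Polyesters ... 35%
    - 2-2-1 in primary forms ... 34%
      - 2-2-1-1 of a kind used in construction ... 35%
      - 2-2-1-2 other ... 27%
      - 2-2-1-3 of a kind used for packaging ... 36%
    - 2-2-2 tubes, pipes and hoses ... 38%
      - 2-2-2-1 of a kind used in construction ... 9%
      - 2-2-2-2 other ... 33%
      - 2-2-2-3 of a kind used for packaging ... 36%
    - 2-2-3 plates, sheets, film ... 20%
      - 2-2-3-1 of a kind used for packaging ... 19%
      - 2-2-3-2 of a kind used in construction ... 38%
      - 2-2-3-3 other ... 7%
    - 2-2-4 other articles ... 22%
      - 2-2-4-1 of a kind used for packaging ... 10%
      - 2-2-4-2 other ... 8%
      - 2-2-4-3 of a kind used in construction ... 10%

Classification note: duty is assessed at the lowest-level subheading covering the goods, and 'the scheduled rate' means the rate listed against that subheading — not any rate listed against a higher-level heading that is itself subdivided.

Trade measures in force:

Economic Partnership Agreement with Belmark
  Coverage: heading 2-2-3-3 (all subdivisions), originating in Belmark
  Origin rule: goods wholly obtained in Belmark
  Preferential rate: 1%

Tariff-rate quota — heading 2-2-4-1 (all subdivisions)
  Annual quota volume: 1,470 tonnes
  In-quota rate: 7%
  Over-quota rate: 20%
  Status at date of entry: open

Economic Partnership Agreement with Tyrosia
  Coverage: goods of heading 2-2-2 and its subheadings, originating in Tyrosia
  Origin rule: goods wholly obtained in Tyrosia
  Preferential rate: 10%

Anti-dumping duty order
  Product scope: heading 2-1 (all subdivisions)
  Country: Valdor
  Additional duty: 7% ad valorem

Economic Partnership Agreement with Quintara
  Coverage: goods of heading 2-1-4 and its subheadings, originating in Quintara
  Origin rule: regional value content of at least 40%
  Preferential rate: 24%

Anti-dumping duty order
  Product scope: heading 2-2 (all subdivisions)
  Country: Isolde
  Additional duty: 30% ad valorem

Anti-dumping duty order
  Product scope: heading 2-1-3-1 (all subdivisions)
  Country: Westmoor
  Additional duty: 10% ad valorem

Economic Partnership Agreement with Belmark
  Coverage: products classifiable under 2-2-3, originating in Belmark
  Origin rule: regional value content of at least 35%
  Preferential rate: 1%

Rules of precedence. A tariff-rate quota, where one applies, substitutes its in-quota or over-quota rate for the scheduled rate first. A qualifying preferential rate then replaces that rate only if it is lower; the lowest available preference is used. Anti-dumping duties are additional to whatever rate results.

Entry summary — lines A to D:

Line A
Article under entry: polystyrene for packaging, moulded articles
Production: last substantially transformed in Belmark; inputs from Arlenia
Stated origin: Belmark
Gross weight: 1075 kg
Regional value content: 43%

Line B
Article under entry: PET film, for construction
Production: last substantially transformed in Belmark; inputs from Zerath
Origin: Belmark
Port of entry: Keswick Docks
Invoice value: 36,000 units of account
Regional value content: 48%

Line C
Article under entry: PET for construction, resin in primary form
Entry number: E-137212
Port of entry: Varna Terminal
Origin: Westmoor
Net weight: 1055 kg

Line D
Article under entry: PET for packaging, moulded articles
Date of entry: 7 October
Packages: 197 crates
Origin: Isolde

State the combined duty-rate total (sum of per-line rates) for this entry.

89%

Line A: polystyrene → 2-1; moulded articles → 2-1-2; for packaging → 2-1-2-2. Scheduled 16%. Belmark agreement on 2-2-3-3: 2-1-2-2 not covered; Belmark agreement on 2-2-3: 2-1-2-2 not covered. → 16%.
Line B: PET → 2-2; film → 2-2-3; for construction → 2-2-3-2. Scheduled 38%. Belmark agreement on 2-2-3-3: 2-2-3-2 not covered; Belmark agreement on 2-2-3: RVC ≥ 35% → 1% available; preferential 1%. → 1%.
Line C: PET → 2-2; resin in primary form → 2-2-1; for construction → 2-2-1-1. Scheduled 35%. No special measure applies. → 35%.
Line D: PET → 2-2; moulded articles → 2-2-4; for packaging → 2-2-4-1. Scheduled 10%. quota on 2-2-4-1 open → in-quota 7%; anti-dumping (Isolde, 2-2): +30%; total 7% + 30% = 37%. → 37%.
Sum: 16% + 1% + 35% + 37% = 89%.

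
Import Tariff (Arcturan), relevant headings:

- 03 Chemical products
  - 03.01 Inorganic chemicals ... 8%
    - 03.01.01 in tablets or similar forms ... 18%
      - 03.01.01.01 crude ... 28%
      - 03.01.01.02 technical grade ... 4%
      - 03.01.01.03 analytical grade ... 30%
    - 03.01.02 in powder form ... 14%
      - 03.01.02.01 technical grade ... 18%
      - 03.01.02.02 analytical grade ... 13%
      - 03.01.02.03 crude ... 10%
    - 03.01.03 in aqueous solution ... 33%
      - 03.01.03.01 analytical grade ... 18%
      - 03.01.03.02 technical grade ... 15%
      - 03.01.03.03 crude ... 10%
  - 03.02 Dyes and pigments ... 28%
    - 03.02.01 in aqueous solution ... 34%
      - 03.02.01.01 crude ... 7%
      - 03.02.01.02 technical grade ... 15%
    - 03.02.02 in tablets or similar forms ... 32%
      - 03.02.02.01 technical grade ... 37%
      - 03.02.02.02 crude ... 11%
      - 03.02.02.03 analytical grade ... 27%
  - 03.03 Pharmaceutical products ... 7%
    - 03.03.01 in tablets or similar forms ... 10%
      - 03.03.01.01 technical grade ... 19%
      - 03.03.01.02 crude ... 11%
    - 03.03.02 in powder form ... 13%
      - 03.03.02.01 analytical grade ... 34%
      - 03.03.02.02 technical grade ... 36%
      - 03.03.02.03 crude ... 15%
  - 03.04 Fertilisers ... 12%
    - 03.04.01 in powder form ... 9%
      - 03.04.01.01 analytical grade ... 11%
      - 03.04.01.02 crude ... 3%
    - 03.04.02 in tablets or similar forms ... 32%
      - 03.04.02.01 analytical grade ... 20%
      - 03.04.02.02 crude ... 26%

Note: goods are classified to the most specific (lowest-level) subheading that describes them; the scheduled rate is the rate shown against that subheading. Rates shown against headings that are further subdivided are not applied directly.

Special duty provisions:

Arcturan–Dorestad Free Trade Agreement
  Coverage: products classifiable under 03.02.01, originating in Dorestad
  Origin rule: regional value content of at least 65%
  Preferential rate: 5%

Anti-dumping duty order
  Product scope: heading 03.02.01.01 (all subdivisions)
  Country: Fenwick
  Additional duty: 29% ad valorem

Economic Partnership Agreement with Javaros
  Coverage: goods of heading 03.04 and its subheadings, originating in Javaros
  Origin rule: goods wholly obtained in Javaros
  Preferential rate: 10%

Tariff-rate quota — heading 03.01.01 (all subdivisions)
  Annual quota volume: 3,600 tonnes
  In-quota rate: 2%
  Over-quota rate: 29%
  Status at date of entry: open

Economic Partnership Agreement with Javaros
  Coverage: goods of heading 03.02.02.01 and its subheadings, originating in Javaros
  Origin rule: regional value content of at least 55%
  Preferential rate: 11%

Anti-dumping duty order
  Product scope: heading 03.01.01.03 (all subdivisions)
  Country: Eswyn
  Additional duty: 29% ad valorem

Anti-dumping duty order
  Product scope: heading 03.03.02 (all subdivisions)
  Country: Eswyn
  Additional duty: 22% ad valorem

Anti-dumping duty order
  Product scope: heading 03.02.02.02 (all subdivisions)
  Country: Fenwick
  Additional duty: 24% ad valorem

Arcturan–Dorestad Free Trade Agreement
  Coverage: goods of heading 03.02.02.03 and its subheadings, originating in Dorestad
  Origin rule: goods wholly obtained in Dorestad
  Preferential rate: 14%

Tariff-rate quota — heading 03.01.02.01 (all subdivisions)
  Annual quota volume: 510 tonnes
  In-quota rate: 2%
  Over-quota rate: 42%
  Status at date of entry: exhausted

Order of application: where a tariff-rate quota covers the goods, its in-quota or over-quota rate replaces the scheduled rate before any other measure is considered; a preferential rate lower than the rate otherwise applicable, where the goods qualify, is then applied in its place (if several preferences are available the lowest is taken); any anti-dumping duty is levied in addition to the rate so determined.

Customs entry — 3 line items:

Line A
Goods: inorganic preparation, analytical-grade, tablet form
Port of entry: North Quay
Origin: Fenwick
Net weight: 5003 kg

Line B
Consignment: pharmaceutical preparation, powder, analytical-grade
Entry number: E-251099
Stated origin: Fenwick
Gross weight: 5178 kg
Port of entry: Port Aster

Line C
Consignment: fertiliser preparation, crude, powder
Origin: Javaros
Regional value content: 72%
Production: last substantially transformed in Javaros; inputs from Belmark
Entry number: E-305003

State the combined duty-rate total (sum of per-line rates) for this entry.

Line A: inorganic → 03.01; tablet form → 03.01.01; analytical-grade → 03.01.01.03. Scheduled 30%. quota on 03.01.01 open → in-quota 2%. → 2%.
Line B: pharmaceutical → 03.03; powder → 03.03.02; analytical-grade → 03.03.02.01. Scheduled 34%. No special measure applies. → 34%.
Line C: fertiliser → 03.04; powder → 03.04.01; crude → 03.04.01.02. Scheduled 3%. Javaros agreement on 03.04: not wholly obtained; Javaros agreement on 03.02.02.01: 03.04.01.02 not covered. → 3%.
Sum: 2% + 34% + 3% = 39%.

39%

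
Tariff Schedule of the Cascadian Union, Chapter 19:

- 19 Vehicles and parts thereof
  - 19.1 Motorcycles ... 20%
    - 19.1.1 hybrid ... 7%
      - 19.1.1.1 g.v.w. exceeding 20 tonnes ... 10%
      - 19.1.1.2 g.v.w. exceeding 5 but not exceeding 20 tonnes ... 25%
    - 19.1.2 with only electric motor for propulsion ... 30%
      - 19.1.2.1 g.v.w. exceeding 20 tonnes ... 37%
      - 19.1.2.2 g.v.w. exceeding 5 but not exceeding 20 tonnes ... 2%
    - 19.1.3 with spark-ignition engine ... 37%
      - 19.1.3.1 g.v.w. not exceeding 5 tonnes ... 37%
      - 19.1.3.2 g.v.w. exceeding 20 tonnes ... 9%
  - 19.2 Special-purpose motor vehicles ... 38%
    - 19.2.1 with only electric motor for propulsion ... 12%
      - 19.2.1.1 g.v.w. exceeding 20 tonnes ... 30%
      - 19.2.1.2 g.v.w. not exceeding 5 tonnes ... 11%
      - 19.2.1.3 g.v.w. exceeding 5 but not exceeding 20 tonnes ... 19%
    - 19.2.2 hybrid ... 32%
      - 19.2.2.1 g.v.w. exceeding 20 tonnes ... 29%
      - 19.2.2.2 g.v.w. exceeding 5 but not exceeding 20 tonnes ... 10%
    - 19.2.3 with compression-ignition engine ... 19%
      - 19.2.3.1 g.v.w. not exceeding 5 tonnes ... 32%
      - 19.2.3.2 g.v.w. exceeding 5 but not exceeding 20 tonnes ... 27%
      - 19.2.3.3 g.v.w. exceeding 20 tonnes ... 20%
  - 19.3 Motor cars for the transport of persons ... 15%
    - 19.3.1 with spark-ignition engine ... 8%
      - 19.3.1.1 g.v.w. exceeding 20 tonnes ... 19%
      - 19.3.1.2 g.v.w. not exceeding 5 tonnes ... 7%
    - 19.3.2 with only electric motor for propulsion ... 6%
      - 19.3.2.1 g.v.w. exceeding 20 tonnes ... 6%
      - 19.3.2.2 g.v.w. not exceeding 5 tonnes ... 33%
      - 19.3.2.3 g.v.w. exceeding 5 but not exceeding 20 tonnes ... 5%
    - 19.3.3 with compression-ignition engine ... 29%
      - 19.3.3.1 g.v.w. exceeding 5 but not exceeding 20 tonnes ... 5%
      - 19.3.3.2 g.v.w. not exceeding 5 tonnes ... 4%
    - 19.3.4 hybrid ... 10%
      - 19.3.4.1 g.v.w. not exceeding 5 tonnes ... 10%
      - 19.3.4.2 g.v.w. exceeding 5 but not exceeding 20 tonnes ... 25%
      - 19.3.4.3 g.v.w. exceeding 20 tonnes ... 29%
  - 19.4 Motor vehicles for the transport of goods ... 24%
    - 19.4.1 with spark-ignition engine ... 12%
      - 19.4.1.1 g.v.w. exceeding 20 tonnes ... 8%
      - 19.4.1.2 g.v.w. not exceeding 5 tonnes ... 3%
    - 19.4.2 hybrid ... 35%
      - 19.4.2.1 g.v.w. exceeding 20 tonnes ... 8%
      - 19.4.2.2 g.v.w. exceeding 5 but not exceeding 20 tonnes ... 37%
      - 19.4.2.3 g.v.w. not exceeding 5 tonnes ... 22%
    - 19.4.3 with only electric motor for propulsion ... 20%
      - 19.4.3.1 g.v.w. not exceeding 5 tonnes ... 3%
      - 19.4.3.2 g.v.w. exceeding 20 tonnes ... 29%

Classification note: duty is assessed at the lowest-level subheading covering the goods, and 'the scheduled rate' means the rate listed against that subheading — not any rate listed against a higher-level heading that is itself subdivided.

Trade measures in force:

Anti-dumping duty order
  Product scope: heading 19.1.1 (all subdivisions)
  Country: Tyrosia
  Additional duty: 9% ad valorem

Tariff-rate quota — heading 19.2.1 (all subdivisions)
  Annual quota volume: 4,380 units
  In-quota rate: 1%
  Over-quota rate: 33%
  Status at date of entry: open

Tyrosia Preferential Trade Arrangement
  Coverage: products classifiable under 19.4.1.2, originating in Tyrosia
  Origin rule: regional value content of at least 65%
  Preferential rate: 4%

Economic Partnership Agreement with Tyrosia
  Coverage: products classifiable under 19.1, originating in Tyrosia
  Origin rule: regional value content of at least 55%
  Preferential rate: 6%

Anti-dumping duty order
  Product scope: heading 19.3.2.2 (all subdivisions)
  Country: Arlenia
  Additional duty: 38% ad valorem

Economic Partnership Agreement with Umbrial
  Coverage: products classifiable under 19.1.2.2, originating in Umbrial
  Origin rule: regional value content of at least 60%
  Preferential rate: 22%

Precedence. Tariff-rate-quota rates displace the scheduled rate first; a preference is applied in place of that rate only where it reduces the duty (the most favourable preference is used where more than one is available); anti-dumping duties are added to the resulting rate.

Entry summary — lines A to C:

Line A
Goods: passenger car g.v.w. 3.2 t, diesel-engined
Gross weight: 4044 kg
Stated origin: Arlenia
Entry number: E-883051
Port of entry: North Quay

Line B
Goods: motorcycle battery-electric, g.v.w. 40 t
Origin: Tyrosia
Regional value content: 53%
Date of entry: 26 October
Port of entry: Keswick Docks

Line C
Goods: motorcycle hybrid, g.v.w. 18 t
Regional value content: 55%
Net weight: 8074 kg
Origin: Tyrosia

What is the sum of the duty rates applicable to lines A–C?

Line A: passenger car → 19.3; diesel-engined → 19.3.3; g.v.w. 3.2 t → 19.3.3.2. Scheduled 4%. No special measure applies. → 4%.
Line B: motorcycle → 19.1; battery-electric → 19.1.2; g.v.w. 40 t → 19.1.2.1. Scheduled 37%. Tyrosia agreement on 19.4.1.2: 19.1.2.1 not covered; Tyrosia agreement on 19.1: RVC < 55%. → 37%.
Line C: motorcycle → 19.1; hybrid → 19.1.1; g.v.w. 18 t → 19.1.1.2. Scheduled 25%. Tyrosia agreement on 19.4.1.2: 19.1.1.2 not covered; Tyrosia agreement on 19.1: RVC ≥ 55% → 6% available; preferential 6%; anti-dumping (Tyrosia, 19.1.1): +9%; total 6% + 9% = 15%. → 15%.
Sum: 4% + 37% + 15% = 56%.

56%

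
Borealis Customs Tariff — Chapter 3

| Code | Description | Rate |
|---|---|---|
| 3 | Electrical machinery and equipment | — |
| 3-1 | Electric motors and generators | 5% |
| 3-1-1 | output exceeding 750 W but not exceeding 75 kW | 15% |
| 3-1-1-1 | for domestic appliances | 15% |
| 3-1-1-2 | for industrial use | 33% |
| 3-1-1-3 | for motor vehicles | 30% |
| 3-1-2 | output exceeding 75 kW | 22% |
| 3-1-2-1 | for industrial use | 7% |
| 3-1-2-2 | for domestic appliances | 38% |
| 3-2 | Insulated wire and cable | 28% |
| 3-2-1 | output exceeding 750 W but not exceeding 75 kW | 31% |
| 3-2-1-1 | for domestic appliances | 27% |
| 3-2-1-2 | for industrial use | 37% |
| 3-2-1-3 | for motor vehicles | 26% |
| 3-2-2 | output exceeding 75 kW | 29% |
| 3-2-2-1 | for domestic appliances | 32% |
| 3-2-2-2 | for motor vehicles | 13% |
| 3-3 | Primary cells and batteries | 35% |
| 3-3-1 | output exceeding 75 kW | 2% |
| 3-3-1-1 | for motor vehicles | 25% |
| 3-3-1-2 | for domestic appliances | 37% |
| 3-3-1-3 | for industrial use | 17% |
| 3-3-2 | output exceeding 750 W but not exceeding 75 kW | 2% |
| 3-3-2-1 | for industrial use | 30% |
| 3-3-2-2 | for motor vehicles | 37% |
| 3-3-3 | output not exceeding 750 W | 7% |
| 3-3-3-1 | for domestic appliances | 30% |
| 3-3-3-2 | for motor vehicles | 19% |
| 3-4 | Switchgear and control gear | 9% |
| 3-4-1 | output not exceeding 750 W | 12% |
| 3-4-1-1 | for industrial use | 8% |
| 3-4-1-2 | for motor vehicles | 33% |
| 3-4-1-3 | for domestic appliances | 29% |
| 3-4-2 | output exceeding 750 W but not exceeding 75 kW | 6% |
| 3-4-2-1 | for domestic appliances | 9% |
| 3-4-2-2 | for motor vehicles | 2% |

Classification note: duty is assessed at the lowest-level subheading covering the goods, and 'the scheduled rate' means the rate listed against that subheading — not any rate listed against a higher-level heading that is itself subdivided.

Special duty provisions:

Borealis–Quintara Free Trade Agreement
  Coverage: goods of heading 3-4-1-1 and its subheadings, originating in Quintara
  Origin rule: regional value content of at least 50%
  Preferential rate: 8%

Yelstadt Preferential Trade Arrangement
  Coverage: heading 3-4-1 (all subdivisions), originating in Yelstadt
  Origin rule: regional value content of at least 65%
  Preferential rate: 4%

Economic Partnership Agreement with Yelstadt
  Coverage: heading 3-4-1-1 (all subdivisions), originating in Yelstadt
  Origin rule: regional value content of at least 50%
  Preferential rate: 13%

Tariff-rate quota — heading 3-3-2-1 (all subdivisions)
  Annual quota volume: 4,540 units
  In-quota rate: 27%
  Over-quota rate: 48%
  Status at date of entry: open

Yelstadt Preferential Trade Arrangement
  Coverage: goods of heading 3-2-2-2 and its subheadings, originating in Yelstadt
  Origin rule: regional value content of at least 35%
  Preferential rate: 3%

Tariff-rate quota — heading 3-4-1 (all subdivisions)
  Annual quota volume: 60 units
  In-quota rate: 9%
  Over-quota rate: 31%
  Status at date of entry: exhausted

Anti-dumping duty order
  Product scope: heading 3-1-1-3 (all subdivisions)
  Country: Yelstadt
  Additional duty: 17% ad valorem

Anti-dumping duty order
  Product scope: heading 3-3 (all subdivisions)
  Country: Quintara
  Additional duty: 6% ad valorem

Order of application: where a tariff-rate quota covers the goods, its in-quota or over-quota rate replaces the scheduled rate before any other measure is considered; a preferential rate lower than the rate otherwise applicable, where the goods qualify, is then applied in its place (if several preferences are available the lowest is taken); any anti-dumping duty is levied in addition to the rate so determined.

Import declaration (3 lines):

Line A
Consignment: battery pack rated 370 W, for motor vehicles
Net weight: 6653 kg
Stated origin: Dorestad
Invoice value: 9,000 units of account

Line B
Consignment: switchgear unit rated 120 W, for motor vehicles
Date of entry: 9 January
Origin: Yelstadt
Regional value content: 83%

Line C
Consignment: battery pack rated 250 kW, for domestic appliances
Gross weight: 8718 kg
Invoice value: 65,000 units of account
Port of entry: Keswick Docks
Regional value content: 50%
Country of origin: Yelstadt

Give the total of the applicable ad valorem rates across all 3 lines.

Line A: battery pack → 3-3; rated 370 W → 3-3-3; for motor vehicles → 3-3-3-2. Scheduled 19%. No special measure applies. → 19%.
Line B: switchgear unit → 3-4; rated 120 W → 3-4-1; for motor vehicles → 3-4-1-2. Scheduled 33%. quota on 3-4-1 exhausted → over-quota 31%; Yelstadt agreement on 3-4-1: RVC ≥ 65% → 4% available; Yelstadt agreement on 3-4-1-1: 3-4-1-2 not covered; Yelstadt agreement on 3-2-2-2: 3-4-1-2 not covered; preferential 4%. → 4%.
Line C: battery pack → 3-3; rated 250 kW → 3-3-1; for domestic appliances → 3-3-1-2. Scheduled 37%. Yelstadt agreement on 3-4-1: 3-3-1-2 not covered; Yelstadt agreement on 3-4-1-1: 3-3-1-2 not covered; Yelstadt agreement on 3-2-2-2: 3-3-1-2 not covered. → 37%.
Sum: 19% + 4% + 37% = 60%.

60%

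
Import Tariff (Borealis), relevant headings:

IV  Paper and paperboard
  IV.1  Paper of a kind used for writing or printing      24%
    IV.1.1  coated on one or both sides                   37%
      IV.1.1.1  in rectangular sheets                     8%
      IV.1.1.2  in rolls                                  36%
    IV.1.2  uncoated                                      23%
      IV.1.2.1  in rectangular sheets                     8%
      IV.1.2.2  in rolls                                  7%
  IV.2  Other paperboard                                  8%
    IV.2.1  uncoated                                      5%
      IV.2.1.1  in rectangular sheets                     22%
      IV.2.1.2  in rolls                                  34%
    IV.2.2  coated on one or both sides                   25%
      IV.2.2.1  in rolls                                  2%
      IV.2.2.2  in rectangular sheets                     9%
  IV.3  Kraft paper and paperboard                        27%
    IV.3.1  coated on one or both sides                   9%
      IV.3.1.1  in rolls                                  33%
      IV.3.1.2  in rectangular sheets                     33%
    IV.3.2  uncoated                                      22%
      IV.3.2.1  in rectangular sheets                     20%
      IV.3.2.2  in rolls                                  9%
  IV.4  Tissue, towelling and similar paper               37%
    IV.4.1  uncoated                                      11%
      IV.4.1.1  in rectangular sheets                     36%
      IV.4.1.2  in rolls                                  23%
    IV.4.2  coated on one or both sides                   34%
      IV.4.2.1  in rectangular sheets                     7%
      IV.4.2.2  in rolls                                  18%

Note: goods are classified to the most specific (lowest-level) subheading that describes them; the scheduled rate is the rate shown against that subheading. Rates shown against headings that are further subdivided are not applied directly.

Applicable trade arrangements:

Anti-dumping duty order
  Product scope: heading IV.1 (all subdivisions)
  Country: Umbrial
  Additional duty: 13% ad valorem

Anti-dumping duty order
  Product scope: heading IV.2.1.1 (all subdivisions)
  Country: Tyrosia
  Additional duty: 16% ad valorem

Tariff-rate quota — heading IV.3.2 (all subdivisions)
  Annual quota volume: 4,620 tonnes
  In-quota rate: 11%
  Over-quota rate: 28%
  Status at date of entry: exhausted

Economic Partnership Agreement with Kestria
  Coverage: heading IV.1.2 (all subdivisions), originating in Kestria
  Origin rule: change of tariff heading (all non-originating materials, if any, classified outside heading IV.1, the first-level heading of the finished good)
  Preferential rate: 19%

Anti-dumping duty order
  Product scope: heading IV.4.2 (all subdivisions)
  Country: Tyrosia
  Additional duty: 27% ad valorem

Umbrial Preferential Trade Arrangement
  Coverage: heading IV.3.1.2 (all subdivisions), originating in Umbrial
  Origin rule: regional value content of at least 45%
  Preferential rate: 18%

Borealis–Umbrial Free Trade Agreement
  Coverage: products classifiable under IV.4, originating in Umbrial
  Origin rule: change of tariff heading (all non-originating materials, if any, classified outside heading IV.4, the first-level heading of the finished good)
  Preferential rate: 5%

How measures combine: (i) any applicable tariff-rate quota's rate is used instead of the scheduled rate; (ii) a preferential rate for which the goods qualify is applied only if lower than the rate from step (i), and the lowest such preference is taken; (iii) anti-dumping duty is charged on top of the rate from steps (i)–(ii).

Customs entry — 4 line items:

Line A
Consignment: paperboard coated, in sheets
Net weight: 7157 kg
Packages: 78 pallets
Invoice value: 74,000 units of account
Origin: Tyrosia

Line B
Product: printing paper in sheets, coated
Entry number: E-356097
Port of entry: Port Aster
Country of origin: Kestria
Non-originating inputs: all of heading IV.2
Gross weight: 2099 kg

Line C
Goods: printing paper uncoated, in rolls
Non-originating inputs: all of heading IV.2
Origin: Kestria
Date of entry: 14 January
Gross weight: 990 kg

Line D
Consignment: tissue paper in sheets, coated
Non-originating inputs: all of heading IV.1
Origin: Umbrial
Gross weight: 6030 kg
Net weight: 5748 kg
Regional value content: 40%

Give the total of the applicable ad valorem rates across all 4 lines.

Line A: paperboard → IV.2; coated → IV.2.2; in sheets → IV.2.2.2. Scheduled 9%. No special measure applies. → 9%.
Line B: printing paper → IV.1; coated → IV.1.1; in sheets → IV.1.1.1. Scheduled 8%. Kestria agreement on IV.1.2: IV.1.1.1 not covered. → 8%.
Line C: printing paper → IV.1; uncoated → IV.1.2; in rolls → IV.1.2.2. Scheduled 7%. Kestria agreement on IV.1.2: CTH met → 19% available; preference 19% not lower than 7% → no reduction. → 7%.
Line D: tissue paper → IV.4; coated → IV.4.2; in sheets → IV.4.2.1. Scheduled 7%. Umbrial agreement on IV.3.1.2: IV.4.2.1 not covered; Umbrial agreement on IV.4: CTH met → 5% available; preferential 5%. → 5%.
Sum: 9% + 8% + 7% + 5% = 29%.

29%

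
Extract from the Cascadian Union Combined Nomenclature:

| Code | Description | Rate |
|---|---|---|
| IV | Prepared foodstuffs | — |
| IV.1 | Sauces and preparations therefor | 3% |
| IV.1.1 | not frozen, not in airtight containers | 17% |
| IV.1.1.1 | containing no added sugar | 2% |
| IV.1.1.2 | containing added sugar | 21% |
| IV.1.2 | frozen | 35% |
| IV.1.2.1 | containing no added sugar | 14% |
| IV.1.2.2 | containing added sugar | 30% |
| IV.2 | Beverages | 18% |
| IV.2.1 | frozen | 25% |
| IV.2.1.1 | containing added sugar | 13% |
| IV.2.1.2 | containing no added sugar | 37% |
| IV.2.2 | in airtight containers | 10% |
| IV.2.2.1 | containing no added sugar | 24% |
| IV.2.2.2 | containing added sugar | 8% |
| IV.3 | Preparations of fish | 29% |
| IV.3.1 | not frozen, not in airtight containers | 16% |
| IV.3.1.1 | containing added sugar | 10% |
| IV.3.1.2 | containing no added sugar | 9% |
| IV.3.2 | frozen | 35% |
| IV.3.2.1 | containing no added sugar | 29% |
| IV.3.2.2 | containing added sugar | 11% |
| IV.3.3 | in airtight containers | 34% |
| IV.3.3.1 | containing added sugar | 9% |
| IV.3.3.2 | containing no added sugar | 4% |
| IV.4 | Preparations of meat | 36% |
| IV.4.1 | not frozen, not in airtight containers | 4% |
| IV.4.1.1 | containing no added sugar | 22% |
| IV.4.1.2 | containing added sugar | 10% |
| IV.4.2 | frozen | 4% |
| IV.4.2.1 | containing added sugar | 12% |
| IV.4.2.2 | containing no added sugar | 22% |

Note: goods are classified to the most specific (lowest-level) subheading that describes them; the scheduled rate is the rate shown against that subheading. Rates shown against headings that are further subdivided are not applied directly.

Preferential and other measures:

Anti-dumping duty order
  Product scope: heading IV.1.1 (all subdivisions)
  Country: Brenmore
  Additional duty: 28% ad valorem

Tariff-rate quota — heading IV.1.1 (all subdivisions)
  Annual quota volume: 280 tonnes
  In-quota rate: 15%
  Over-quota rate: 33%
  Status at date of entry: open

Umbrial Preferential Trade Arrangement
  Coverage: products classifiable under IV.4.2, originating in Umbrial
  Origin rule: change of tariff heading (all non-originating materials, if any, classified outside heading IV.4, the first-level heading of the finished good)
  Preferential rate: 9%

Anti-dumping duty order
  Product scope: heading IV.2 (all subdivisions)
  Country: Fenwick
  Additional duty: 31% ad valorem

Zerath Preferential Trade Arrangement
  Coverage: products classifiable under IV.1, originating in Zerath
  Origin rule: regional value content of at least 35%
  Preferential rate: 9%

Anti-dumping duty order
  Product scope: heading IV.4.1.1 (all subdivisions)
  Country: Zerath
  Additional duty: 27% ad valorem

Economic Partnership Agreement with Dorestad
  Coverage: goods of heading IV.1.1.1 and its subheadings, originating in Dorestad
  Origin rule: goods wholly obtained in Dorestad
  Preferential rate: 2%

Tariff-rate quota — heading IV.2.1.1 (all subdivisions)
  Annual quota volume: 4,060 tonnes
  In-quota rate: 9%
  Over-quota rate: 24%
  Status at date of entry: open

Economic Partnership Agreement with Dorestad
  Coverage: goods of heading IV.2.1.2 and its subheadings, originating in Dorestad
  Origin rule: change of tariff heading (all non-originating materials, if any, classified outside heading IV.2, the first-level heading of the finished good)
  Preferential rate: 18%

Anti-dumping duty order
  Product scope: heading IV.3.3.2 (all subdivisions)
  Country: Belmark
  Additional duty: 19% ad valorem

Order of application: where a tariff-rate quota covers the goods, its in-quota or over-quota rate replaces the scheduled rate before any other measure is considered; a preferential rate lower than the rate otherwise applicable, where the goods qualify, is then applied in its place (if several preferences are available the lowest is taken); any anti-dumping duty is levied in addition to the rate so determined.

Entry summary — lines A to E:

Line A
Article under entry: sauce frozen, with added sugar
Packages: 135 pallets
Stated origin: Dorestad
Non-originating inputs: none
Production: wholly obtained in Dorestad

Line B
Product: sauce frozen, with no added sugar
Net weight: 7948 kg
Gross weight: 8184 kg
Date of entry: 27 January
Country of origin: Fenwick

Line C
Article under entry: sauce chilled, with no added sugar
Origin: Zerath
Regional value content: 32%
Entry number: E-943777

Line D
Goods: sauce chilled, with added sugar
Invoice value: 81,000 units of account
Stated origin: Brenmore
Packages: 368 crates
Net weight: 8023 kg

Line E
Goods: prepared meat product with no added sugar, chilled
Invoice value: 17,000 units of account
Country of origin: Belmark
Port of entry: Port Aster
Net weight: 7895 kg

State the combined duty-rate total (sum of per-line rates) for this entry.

124%

Line A: sauce → IV.1; frozen → IV.1.2; with added sugar → IV.1.2.2. Scheduled 30%. Dorestad agreement on IV.1.1.1: IV.1.2.2 not covered; Dorestad agreement on IV.2.1.2: IV.1.2.2 not covered. → 30%.
Line B: sauce → IV.1; frozen → IV.1.2; with no added sugar → IV.1.2.1. Scheduled 14%. No special measure applies. → 14%.
Line C: sauce → IV.1; chilled → IV.1.1; with no added sugar → IV.1.1.1. Scheduled 2%. quota on IV.1.1 open → in-quota 15%; Zerath agreement on IV.1: RVC < 35%. → 15%.
Line D: sauce → IV.1; chilled → IV.1.1; with added sugar → IV.1.1.2. Scheduled 21%. quota on IV.1.1 open → in-quota 15%; anti-dumping (Brenmore, IV.1.1): +28%; total 15% + 28% = 43%. → 43%.
Line E: prepared meat product → IV.4; chilled → IV.4.1; with no added sugar → IV.4.1.1. Scheduled 22%. No special measure applies. → 22%.
Sum: 30% + 14% + 15% + 43% + 22% = 124%.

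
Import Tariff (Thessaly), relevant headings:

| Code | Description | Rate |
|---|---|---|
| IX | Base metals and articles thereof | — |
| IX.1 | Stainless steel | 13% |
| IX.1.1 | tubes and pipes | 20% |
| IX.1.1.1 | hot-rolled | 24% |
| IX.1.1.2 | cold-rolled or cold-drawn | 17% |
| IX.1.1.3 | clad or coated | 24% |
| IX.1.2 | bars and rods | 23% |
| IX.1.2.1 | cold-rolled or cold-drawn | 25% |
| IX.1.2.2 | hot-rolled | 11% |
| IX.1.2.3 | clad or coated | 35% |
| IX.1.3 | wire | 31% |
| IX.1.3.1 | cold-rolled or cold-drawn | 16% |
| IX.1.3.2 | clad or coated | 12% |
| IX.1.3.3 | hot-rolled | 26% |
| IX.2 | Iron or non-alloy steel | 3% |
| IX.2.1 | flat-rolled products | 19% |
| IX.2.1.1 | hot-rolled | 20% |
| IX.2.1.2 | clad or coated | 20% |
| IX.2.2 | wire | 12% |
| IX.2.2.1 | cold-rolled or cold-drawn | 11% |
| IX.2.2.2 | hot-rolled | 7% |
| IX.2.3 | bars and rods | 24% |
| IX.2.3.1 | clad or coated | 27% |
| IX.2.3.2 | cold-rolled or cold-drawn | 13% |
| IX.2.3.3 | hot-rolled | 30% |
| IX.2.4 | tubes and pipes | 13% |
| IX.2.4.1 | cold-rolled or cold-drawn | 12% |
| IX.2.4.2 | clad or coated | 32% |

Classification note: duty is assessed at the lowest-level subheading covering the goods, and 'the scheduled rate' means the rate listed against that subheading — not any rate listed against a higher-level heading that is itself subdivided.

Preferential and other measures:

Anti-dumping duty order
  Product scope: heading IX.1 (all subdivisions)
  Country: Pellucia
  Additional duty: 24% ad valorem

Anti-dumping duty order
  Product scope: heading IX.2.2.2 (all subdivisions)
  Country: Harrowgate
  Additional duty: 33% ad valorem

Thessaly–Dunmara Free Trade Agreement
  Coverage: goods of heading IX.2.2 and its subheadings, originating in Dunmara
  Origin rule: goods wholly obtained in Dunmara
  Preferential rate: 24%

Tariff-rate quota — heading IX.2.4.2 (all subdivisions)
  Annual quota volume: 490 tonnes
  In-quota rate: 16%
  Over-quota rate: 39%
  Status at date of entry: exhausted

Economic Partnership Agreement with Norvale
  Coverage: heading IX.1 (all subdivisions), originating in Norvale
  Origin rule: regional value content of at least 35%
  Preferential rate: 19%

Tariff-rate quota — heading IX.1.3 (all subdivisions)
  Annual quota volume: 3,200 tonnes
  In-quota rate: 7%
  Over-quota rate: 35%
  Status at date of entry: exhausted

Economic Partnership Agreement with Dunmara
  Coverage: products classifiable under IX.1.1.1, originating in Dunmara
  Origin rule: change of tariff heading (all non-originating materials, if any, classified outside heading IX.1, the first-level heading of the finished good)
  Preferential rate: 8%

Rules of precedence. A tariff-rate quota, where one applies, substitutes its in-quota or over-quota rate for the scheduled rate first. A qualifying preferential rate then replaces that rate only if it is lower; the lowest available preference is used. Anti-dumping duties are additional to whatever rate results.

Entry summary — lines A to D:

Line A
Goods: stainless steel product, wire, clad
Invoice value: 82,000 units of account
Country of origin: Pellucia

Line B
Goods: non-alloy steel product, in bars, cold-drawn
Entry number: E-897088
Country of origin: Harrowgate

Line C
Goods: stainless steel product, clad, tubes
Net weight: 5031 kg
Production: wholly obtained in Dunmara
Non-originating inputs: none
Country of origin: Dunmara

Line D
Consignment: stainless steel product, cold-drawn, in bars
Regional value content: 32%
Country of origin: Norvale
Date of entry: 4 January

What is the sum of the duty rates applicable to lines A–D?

121%

Line A: stainless steel → IX.1; wire → IX.1.3; clad → IX.1.3.2. Scheduled 12%. quota on IX.1.3 exhausted → over-quota 35%; anti-dumping (Pellucia, IX.1): +24%; total 35% + 24% = 59%. → 59%.
Line B: non-alloy steel → IX.2; in bars → IX.2.3; cold-drawn → IX.2.3.2. Scheduled 13%. No special measure applies. → 13%.
Line C: stainless steel → IX.1; tubes → IX.1.1; clad → IX.1.1.3. Scheduled 24%. Dunmara agreement on IX.2.2: IX.1.1.3 not covered; Dunmara agreement on IX.1.1.1: IX.1.1.3 not covered. → 24%.
Line D: stainless steel → IX.1; in bars → IX.1.2; cold-drawn → IX.1.2.1. Scheduled 25%. Norvale agreement on IX.1: RVC < 35%. → 25%.
Sum: 59% + 13% + 24% + 25% = 121%.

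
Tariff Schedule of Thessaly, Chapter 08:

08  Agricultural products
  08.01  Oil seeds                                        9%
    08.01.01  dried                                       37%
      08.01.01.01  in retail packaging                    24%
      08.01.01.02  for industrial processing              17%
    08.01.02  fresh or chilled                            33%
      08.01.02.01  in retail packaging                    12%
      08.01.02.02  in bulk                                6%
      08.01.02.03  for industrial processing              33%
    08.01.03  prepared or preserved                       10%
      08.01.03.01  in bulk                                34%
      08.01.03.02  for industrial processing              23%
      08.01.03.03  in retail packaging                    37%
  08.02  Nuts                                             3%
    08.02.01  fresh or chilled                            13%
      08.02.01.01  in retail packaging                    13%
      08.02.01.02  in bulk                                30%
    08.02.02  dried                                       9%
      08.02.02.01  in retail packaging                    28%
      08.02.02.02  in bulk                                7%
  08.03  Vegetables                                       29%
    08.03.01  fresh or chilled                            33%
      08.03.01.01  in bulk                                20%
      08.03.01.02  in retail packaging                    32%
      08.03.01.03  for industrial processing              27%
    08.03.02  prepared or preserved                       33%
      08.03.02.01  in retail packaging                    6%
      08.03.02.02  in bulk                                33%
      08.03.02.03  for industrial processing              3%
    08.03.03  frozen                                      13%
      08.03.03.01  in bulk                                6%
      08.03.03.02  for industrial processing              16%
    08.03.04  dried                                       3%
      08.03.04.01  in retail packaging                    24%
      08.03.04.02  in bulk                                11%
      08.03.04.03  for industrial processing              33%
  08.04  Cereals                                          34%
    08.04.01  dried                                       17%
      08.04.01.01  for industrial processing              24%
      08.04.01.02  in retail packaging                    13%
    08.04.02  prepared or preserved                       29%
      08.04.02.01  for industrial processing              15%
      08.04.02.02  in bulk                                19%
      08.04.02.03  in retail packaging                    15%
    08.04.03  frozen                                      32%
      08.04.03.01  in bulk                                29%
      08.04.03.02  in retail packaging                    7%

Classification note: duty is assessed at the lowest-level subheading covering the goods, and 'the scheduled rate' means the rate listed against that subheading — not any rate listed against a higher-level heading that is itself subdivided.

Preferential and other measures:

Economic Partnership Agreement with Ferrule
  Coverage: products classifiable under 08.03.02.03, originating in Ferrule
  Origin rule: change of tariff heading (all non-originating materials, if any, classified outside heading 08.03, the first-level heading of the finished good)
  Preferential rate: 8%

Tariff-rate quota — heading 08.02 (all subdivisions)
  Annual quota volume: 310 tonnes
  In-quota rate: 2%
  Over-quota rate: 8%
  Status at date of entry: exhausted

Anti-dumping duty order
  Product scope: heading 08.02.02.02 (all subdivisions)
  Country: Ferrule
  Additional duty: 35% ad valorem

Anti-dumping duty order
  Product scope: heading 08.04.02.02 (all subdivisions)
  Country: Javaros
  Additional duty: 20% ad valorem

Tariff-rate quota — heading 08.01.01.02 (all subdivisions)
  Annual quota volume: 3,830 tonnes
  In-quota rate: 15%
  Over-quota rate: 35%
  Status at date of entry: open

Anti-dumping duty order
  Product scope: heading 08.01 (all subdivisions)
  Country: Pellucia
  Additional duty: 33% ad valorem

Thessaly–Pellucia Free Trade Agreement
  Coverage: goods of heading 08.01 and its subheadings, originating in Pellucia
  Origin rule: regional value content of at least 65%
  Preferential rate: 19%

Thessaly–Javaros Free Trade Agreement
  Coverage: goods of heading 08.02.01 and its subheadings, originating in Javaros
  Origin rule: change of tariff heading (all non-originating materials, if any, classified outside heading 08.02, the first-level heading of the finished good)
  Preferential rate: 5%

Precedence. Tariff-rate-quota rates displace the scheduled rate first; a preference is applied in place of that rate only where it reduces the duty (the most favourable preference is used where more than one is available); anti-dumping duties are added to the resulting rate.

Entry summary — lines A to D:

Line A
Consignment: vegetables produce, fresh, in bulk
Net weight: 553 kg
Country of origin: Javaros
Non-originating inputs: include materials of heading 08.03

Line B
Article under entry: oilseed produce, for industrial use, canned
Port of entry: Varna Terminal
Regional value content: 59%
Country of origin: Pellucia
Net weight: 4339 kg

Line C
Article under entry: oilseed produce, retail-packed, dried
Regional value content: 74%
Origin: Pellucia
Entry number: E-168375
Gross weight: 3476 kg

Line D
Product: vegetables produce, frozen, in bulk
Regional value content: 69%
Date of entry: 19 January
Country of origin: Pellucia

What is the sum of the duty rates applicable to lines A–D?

Line A: vegetables → 08.03; fresh → 08.03.01; in bulk → 08.03.01.01. Scheduled 20%. Javaros agreement on 08.02.01: 08.03.01.01 not covered. → 20%.
Line B: oilseed → 08.01; canned → 08.01.03; for industrial use → 08.01.03.02. Scheduled 23%. Pellucia agreement on 08.01: RVC < 65%; anti-dumping (Pellucia, 08.01): +33%; total 23% + 33% = 56%. → 56%.
Line C: oilseed → 08.01; dried → 08.01.01; retail-packed → 08.01.01.01. Scheduled 24%. Pellucia agreement on 08.01: RVC ≥ 65% → 19% available; preferential 19%; anti-dumping (Pellucia, 08.01): +33%; total 19% + 33% = 52%. → 52%.
Line D: vegetables → 08.03; frozen → 08.03.03; in bulk → 08.03.03.01. Scheduled 6%. Pellucia agreement on 08.01: 08.03.03.01 not covered. → 6%.
Sum: 20% + 56% + 52% + 6% = 134%.

134%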